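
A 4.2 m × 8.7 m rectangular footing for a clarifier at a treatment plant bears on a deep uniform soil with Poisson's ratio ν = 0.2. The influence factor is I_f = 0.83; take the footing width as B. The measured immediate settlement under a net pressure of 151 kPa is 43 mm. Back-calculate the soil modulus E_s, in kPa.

S_e = q·B·(1−ν²)/E_s · I_f  ⇒  E_s = q·B·(1−ν²)·I_f / S_e.
E_s = 151 × 4.2 × 0.96 × 0.83 / 0.043 = 11750 kPa

E_s ≈ 11800 kPa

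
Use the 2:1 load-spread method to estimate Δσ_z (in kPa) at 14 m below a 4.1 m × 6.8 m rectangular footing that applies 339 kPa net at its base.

By the 2:1 method the load spreads at 1 horizontal : 2 vertical, so at depth z the loaded area has grown by z in each plan dimension:
Δσ = qBL/((B+z)(L+z)) = 339×4.1×6.8/((4.1+14)(6.8+14)) = 25.104 kPa

Δσ_z ≈ 25.1 kPa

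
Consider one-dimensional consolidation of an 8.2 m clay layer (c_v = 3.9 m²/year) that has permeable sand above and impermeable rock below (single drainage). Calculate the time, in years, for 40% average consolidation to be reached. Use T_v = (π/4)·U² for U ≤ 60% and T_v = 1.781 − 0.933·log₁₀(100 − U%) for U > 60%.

Drainage path length: H_d = H = 8.2 m (single drainage).
U ≤ 60%: T_v = (π/4)·U² = (π/4)×0.4² = 0.12566.
t = T_v·H_d²/c_v = 0.12566×8.2²/3.9 = 2.167 years.

t ≈ 2.17 years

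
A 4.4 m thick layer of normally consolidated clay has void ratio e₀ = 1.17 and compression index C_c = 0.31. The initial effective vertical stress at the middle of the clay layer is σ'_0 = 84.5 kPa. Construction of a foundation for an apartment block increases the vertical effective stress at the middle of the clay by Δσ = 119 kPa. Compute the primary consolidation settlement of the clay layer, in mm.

Final effective stress: σ'_f = σ'_0 + Δσ = 84.5 + 119 = 203.5 kPa.
Normally consolidated clay, so the full stress increment lies on the virgin compression line:
S_c = C_c·H/(1+e₀)·log₁₀(σ'_f/σ'_0) = 0.31×4.4/(1+1.17)×log₁₀(203.5/84.5)
    = 0.62857 × 0.38171 = 0.2399 m

S_c ≈ 240 mm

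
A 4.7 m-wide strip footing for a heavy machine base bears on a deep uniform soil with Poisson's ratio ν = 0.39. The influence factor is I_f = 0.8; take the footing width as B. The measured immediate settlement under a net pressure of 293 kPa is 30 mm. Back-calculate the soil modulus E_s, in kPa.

E_s ≈ 31100 kPa

S_e = q·B·(1−ν²)/E_s · I_f  ⇒  E_s = q·B·(1−ν²)·I_f / S_e.
E_s = 293 × 4.7 × 0.8479 × 0.8 / 0.03 = 31140 kPa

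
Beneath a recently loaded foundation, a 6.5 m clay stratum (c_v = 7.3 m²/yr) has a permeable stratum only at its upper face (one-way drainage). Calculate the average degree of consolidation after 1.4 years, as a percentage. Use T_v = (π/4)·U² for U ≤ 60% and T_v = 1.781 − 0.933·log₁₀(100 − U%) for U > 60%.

Drainage path length: H_d = H = 6.5 m (single drainage).
T_v = c_v·t/H_d² = 7.3×1.4/6.5² = 0.24189.
T_v = 0.24189 corresponds to the U ≤ 60% branch:
U = √(4T_v/π) = 0.555

U ≈ 55.5 %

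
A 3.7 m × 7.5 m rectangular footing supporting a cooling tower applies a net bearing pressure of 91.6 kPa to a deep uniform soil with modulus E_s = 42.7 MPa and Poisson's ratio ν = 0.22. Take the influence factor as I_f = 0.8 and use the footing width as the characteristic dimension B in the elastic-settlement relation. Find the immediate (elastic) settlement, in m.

Immediate (elastic) settlement: S_e = q·B·(1−ν²)/E_s · I_f.
E_s = 42.7 MPa = 42700 kPa.
S_e = 91.6 × 3.7 × (1 − 0.22²) / 42700 × 0.8
    = 91.6 × 3.7 × 0.9516 / 42700 × 0.8
    = 0.006042 m

S_e ≈ 0.00604 m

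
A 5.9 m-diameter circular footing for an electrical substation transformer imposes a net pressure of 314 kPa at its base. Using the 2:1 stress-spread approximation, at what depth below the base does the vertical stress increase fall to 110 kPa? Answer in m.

2:1 spreading — at depth z the loaded area has grown by z in each plan dimension:
qD²/(D+z)² = Δσ_z ⇒ z = D(√(q/Δσ_z) − 1) = 5.9×(√(314/110) − 1) = 4.068 m

z ≈ 4.07 m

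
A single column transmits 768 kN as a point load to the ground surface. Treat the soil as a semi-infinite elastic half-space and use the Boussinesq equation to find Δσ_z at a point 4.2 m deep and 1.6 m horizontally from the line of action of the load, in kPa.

Δσ_z ≈ 14.8 kPa

Boussinesq vertical stress below a point load on an elastic half-space:
Δσ_z = 3P/(2πz²) · [1 + (r/z)²]^(−5/2)
r/z = 1.6/4.2 = 0.38095; [1+(r/z)²]^(−5/2) = 0.71264.
Δσ_z = 3×768/(2π×4.2²) × 0.71264 = 20.788 × 0.71264 = 14.81 kPa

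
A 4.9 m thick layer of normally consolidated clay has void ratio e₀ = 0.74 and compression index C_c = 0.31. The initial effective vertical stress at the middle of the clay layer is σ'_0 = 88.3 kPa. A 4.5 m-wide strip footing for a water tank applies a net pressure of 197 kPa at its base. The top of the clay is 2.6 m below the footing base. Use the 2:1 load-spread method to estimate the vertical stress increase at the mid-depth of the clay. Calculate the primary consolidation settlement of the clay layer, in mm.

Mid-depth of clay below the footing base: z = 2.6 + 4.9/2 = 5.05 m.
Stress increase at mid-clay by the 2:1 spreading method:
Δσ = qB/(B+z) = 197×4.5/(4.5+5.05) = 92.827 kPa
Final effective stress: σ'_f = σ'_0 + Δσ = 88.3 + 92.827 = 181.13 kPa.
Normally consolidated clay, so the full stress increment lies on the virgin compression line:
S_c = C_c·H/(1+e₀)·log₁₀(σ'_f/σ'_0) = 0.31×4.9/(1+0.74)×log₁₀(181.13/88.3)
    = 0.87299 × 0.31203 = 0.2724 m

S_c ≈ 272 mm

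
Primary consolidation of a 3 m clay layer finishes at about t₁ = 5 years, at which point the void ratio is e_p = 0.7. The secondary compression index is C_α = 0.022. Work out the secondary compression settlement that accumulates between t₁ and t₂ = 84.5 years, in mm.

Secondary compression: S_s = C_α·H/(1+e_p)·log₁₀(t₂/t₁)
S_s = 0.022×3/(1+0.7)×log₁₀(84.5/5)
    = 0.03882 × 1.228 = 0.04767 m

S_s ≈ 47.7 mm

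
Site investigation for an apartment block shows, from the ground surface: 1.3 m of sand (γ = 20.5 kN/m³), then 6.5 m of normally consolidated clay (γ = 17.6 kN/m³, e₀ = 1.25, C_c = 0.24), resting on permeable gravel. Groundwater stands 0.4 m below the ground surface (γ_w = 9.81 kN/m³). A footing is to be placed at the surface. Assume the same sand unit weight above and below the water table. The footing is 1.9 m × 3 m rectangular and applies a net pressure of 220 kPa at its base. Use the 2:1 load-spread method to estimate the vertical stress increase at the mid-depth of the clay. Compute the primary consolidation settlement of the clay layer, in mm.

S_c ≈ 141 mm

Mid-depth of clay below the ground surface: z = 1.3 + 6.5/2 = 4.55 m.
Total vertical stress at mid-clay: σ_v = 20.5×1.3 + 17.6×3.25 = 83.85 kPa.
Pore pressure: u = 9.81×(4.55 − 0.4) = 40.712 kPa.
Initial effective stress: σ'_0 = σ_v − u = 83.85 − 40.712 = 43.138 kPa.
Stress increase at mid-clay by the 2:1 spreading method:
Δσ = qBL/((B+z)(L+z)) = 220×1.9×3/((1.9+4.55)(3+4.55)) = 25.751 kPa
Final effective stress: σ'_f = σ'_0 + Δσ = 43.138 + 25.751 = 68.889 kPa.
Normally consolidated clay, so the full stress increment lies on the virgin compression line:
S_c = C_c·H/(1+e₀)·log₁₀(σ'_f/σ'_0) = 0.24×6.5/(1+1.25)×log₁₀(68.889/43.138)
    = 0.69333 × 0.20329 = 0.1409 m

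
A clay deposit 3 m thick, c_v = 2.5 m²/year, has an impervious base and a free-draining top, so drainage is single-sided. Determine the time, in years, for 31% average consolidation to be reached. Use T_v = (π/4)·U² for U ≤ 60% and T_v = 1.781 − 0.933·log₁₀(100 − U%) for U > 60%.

Drainage path length: H_d = H = 3 m (single drainage).
U ≤ 60%: T_v = (π/4)·U² = (π/4)×0.31² = 0.075477.
t = T_v·H_d²/c_v = 0.075477×3²/2.5 = 0.2717 years.

t ≈ 0.272 years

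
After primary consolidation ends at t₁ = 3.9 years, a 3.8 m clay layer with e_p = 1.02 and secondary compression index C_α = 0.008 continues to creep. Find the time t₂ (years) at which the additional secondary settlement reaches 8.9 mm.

t₂ ≈ 15.2 years

S_s = C_α·H/(1+e_p)·log₁₀(t₂/t₁) ⇒ log₁₀(t₂/t₁) = S_s·(1+e_p)/(C_α·H).
log₁₀(t₂/t₁) = 0.0089 × (1+1.02) / (0.008×3.8) = 0.5914
t₂ = t₁ × 10^0.5914 = 3.9 × 3.903 = 15.22 years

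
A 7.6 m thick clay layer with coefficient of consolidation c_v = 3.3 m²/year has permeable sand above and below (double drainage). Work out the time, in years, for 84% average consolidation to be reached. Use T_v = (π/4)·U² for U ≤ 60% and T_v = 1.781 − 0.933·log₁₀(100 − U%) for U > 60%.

Drainage path length: H_d = H/2 = 3.8 m (double drainage).
U > 60%: T_v = 1.781 − 0.933·log₁₀(100 − 84) = 0.65756.
t = T_v·H_d²/c_v = 0.65756×3.8²/3.3 = 2.877 years.

t ≈ 2.88 years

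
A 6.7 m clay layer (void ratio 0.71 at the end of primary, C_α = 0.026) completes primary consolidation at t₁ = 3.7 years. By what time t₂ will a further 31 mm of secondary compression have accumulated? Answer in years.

t₂ ≈ 7.46 years

S_s = C_α·H/(1+e_p)·log₁₀(t₂/t₁) ⇒ log₁₀(t₂/t₁) = S_s·(1+e_p)/(C_α·H).
log₁₀(t₂/t₁) = 0.031 × (1+0.71) / (0.026×6.7) = 0.3043
t₂ = t₁ × 10^0.3043 = 3.7 × 2.015 = 7.456 years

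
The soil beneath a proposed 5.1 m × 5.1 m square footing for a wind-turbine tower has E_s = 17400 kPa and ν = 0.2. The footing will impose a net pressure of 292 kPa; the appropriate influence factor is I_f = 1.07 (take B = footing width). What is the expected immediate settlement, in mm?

S_e ≈ 87.9 mm

Immediate (elastic) settlement: S_e = q·B·(1−ν²)/E_s · I_f.
S_e = 292 × 5.1 × (1 − 0.2²) / 17400 × 1.07
    = 292 × 5.1 × 0.96 / 17400 × 1.07
    = 0.08791 m = 87.91 mm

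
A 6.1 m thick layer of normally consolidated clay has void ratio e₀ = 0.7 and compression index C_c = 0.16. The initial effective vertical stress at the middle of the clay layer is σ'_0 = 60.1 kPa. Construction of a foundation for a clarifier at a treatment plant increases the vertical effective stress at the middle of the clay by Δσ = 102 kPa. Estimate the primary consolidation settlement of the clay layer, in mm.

S_c ≈ 247 mm

Final effective stress: σ'_f = σ'_0 + Δσ = 60.1 + 102 = 162.1 kPa.
Normally consolidated clay, so the full stress increment lies on the virgin compression line:
S_c = C_c·H/(1+e₀)·log₁₀(σ'_f/σ'_0) = 0.16×6.1/(1+0.7)×log₁₀(162.1/60.1)
    = 0.57412 × 0.43091 = 0.2474 m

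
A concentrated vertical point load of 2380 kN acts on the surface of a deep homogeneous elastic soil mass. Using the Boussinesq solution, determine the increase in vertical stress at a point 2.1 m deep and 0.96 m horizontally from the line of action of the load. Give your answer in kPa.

Δσ_z ≈ 160 kPa

Boussinesq vertical stress below a point load on an elastic half-space:
Δσ_z = 3P/(2πz²) · [1 + (r/z)²]^(−5/2)
r/z = 0.96/2.1 = 0.45714; [1+(r/z)²]^(−5/2) = 0.62223.
Δσ_z = 3×2380/(2π×2.1²) × 0.62223 = 257.68 × 0.62223 = 160.3 kPa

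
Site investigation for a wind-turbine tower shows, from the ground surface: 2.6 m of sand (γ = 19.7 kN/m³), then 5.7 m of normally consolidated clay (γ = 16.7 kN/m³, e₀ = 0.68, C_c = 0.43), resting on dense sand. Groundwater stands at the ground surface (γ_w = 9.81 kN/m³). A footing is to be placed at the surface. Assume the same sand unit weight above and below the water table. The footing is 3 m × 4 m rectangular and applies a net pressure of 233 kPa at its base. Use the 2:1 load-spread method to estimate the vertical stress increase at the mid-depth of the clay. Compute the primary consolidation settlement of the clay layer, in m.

Mid-depth of clay below the ground surface: z = 2.6 + 5.7/2 = 5.45 m.
Total vertical stress at mid-clay: σ_v = 19.7×2.6 + 16.7×2.85 = 98.815 kPa.
Pore pressure: u = 9.81×(5.45 − 0) = 53.465 kPa.
Initial effective stress: σ'_0 = σ_v − u = 98.815 − 53.465 = 45.35 kPa.
Stress increase at mid-clay by the 2:1 spreading method:
Δσ = qBL/((B+z)(L+z)) = 233×3×4/((3+5.45)(4+5.45)) = 35.015 kPa
Final effective stress: σ'_f = σ'_0 + Δσ = 45.35 + 35.015 = 80.365 kPa.
Normally consolidated clay, so the full stress increment lies on the virgin compression line:
S_c = C_c·H/(1+e₀)·log₁₀(σ'_f/σ'_0) = 0.43×5.7/(1+0.68)×log₁₀(80.365/45.35)
    = 1.4589 × 0.24849 = 0.3625 m

S_c ≈ 0.363 m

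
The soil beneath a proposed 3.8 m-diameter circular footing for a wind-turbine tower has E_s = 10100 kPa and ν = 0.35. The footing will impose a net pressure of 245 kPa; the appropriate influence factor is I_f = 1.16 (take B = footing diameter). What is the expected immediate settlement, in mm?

Immediate (elastic) settlement: S_e = q·B·(1−ν²)/E_s · I_f.
S_e = 245 × 3.8 × (1 − 0.35²) / 10100 × 1.16
    = 245 × 3.8 × 0.8775 / 10100 × 1.16
    = 0.09383 m = 93.83 mm

S_e ≈ 93.8 mm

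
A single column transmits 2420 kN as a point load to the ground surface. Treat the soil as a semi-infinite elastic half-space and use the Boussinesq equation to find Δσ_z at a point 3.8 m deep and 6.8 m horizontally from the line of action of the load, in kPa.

Boussinesq vertical stress below a point load on an elastic half-space:
Δσ_z = 3P/(2πz²) · [1 + (r/z)²]^(−5/2)
r/z = 6.8/3.8 = 1.7895; [1+(r/z)²]^(−5/2) = 0.027625.
Δσ_z = 3×2420/(2π×3.8²) × 0.027625 = 80.018 × 0.027625 = 2.21 kPa

Δσ_z ≈ 2.21 kPa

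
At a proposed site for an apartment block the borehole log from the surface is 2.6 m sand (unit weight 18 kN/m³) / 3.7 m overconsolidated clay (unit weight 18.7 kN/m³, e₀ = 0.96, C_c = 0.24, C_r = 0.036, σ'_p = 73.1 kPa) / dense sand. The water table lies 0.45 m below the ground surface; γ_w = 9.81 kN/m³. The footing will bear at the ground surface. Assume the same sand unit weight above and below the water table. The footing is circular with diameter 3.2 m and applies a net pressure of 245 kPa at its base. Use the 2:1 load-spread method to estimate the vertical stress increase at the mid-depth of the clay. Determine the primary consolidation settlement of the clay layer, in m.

S_c ≈ 0.046 m

Mid-depth of clay below the ground surface: z = 2.6 + 3.7/2 = 4.45 m.
Total vertical stress at mid-clay: σ_v = 18×2.6 + 18.7×1.85 = 81.395 kPa.
Pore pressure: u = 9.81×(4.45 − 0.45) = 39.24 kPa.
Initial effective stress: σ'_0 = σ_v − u = 81.395 − 39.24 = 42.155 kPa.
Stress increase at mid-clay by the 2:1 spreading method:
Δσ ≈ qD²/(D+z)² = 245×3.2²/(3.2+4.45)² = 42.869 kPa
Final effective stress: σ'_f = 42.155 + 42.869 = 85.024 kPa.
σ'_f = 85.024 > σ'_p = 73.1 kPa, so the stress path crosses the preconsolidation pressure — recompression up to σ'_p, then virgin compression beyond:
S_c = H/(1+e₀)·[C_r·log₁₀(σ'_p/σ'_0) + C_c·log₁₀(σ'_f/σ'_p)]
    = 3.7/1.96 × [0.036×log₁₀(73.1/42.155) + 0.24×log₁₀(85.024/73.1)]
    = 1.8878 × [0.0086065 + 0.01575] = 0.04598 m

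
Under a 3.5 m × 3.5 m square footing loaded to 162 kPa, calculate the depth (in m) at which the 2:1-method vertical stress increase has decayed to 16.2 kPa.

2:1 spreading — at depth z the loaded area has grown by z in each plan dimension:
qB²/(B+z)² = Δσ_z ⇒ z = B(√(q/Δσ_z) − 1) = 3.5×(√(162/16.2) − 1) = 7.568 m

z ≈ 7.57 m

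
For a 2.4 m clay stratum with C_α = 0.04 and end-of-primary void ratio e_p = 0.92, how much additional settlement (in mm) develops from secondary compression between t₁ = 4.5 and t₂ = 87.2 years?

S_s ≈ 64.4 mm

Secondary compression: S_s = C_α·H/(1+e_p)·log₁₀(t₂/t₁)
S_s = 0.04×2.4/(1+0.92)×log₁₀(87.2/4.5)
    = 0.05 × 1.287 = 0.06437 m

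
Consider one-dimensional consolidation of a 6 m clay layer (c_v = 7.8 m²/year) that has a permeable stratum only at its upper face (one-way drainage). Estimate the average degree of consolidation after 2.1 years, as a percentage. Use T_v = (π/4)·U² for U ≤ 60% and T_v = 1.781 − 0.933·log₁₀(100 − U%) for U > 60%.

Drainage path length: H_d = H = 6 m (single drainage).
T_v = c_v·t/H_d² = 7.8×2.1/6² = 0.455.
T_v = 0.455 corresponds to the U > 60% branch:
U = 1 − 10^((1.781 − T_v)/0.933)/100 = 0.7362

U ≈ 73.6 %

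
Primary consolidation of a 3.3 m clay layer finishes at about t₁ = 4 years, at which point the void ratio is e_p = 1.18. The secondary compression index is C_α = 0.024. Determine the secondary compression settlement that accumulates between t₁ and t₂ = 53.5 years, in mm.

S_s ≈ 40.9 mm

Secondary compression: S_s = C_α·H/(1+e_p)·log₁₀(t₂/t₁)
S_s = 0.024×3.3/(1+1.18)×log₁₀(53.5/4)
    = 0.03633 × 1.126 = 0.04092 m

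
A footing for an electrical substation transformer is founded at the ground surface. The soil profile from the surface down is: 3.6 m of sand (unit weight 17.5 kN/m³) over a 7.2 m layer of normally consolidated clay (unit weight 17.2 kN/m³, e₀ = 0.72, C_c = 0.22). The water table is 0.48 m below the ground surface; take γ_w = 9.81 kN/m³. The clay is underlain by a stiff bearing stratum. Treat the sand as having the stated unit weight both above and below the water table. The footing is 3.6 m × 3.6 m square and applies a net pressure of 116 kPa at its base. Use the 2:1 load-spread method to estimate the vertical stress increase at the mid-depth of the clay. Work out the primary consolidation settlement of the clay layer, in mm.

Mid-depth of clay below the ground surface: z = 3.6 + 7.2/2 = 7.2 m.
Total vertical stress at mid-clay: σ_v = 17.5×3.6 + 17.2×3.6 = 124.92 kPa.
Pore pressure: u = 9.81×(7.2 − 0.48) = 65.923 kPa.
Initial effective stress: σ'_0 = σ_v − u = 124.92 − 65.923 = 58.997 kPa.
Stress increase at mid-clay by the 2:1 spreading method:
Δσ = qBL/((B+z)(L+z)) = 116×3.6×3.6/((3.6+7.2)(3.6+7.2)) = 12.889 kPa
Final effective stress: σ'_f = σ'_0 + Δσ = 58.997 + 12.889 = 71.886 kPa.
Normally consolidated clay, so the full stress increment lies on the virgin compression line:
S_c = C_c·H/(1+e₀)·log₁₀(σ'_f/σ'_0) = 0.22×7.2/(1+0.72)×log₁₀(71.886/58.997)
    = 0.92093 × 0.085814 = 0.07903 m

S_c ≈ 79 mm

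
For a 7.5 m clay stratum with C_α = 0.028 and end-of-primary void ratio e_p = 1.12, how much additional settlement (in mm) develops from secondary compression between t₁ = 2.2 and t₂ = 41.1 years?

Secondary compression: S_s = C_α·H/(1+e_p)·log₁₀(t₂/t₁)
S_s = 0.028×7.5/(1+1.12)×log₁₀(41.1/2.2)
    = 0.09906 × 1.271 = 0.1259 m

S_s ≈ 126 mm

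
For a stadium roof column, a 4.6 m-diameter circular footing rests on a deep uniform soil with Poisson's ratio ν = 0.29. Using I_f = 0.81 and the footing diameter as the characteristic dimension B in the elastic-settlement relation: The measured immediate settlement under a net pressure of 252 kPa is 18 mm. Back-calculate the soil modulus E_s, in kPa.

E_s ≈ 47800 kPa

S_e = q·B·(1−ν²)/E_s · I_f  ⇒  E_s = q·B·(1−ν²)·I_f / S_e.
E_s = 252 × 4.6 × 0.9159 × 0.81 / 0.018 = 47780 kPa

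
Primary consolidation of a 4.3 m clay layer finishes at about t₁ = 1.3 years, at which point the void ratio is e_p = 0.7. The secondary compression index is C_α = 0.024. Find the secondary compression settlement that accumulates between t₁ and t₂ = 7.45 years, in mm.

S_s ≈ 46 mm

Secondary compression: S_s = C_α·H/(1+e_p)·log₁₀(t₂/t₁)
S_s = 0.024×4.3/(1+0.7)×log₁₀(7.45/1.3)
    = 0.06071 × 0.7582 = 0.04603 m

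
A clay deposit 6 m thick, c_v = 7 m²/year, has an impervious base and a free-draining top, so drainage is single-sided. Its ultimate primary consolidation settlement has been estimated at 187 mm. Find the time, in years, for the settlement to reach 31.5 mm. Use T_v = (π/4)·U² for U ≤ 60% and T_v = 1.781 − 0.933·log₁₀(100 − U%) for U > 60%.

t ≈ 0.115 years

Drainage path length: H_d = H = 6 m (single drainage).
U = S(t)/S_ult = 31.5/187 = 0.1684.
U ≤ 60%: T_v = (π/4)·U² = (π/4)×0.16845² = 0.022286.
t = T_v·H_d²/c_v = 0.022286×6²/7 = 0.1146 years.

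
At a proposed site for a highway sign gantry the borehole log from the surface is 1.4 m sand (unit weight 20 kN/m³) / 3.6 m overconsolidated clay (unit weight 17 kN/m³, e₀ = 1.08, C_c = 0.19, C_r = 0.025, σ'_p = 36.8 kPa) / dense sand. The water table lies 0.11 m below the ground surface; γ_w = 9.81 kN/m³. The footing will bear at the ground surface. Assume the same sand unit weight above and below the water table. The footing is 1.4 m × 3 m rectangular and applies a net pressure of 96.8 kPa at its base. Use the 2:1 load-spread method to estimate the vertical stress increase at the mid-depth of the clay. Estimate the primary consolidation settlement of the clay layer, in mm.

Mid-depth of clay below the ground surface: z = 1.4 + 3.6/2 = 3.2 m.
Total vertical stress at mid-clay: σ_v = 20×1.4 + 17×1.8 = 58.6 kPa.
Pore pressure: u = 9.81×(3.2 − 0.11) = 30.313 kPa.
Initial effective stress: σ'_0 = σ_v − u = 58.6 − 30.313 = 28.287 kPa.
Stress increase at mid-clay by the 2:1 spreading method:
Δσ = qBL/((B+z)(L+z)) = 96.8×1.4×3/((1.4+3.2)(3+3.2)) = 14.255 kPa
Final effective stress: σ'_f = 28.287 + 14.255 = 42.542 kPa.
σ'_f = 42.542 > σ'_p = 36.8 kPa, so the stress path crosses the preconsolidation pressure — recompression up to σ'_p, then virgin compression beyond:
S_c = H/(1+e₀)·[C_r·log₁₀(σ'_p/σ'_0) + C_c·log₁₀(σ'_f/σ'_p)]
    = 3.6/2.08 × [0.025×log₁₀(36.8/28.287) + 0.19×log₁₀(42.542/36.8)]
    = 1.7308 × [0.0028565 + 0.011964] = 0.02565 m

S_c ≈ 25.7 mm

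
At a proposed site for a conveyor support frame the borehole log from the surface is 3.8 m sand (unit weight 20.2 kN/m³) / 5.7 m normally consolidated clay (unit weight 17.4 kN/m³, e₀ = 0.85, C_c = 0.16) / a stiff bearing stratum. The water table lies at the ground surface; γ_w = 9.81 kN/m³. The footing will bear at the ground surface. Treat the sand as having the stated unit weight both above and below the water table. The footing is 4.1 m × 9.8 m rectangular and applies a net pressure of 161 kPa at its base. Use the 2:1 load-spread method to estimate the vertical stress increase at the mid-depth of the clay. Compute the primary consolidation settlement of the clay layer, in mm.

Mid-depth of clay below the ground surface: z = 3.8 + 5.7/2 = 6.65 m.
Total vertical stress at mid-clay: σ_v = 20.2×3.8 + 17.4×2.85 = 126.35 kPa.
Pore pressure: u = 9.81×(6.65 − 0) = 65.237 kPa.
Initial effective stress: σ'_0 = σ_v − u = 126.35 − 65.237 = 61.113 kPa.
Stress increase at mid-clay by the 2:1 spreading method:
Δσ = qBL/((B+z)(L+z)) = 161×4.1×9.8/((4.1+6.65)(9.8+6.65)) = 36.581 kPa
Final effective stress: σ'_f = σ'_0 + Δσ = 61.113 + 36.581 = 97.694 kPa.
Normally consolidated clay, so the full stress increment lies on the virgin compression line:
S_c = C_c·H/(1+e₀)·log₁₀(σ'_f/σ'_0) = 0.16×5.7/(1+0.85)×log₁₀(97.694/61.113)
    = 0.49297 × 0.20373 = 0.1004 m

S_c ≈ 100 mm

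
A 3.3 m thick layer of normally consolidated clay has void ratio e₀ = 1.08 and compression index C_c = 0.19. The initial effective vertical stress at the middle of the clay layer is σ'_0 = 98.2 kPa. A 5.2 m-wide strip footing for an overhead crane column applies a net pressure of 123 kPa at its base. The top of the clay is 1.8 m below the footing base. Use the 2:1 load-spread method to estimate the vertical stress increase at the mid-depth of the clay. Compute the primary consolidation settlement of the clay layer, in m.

S_c ≈ 0.0735 m

Mid-depth of clay below the footing base: z = 1.8 + 3.3/2 = 3.45 m.
Stress increase at mid-clay by the 2:1 spreading method:
Δσ = qB/(B+z) = 123×5.2/(5.2+3.45) = 73.942 kPa
Final effective stress: σ'_f = σ'_0 + Δσ = 98.2 + 73.942 = 172.14 kPa.
Normally consolidated clay, so the full stress increment lies on the virgin compression line:
S_c = C_c·H/(1+e₀)·log₁₀(σ'_f/σ'_0) = 0.19×3.3/(1+1.08)×log₁₀(172.14/98.2)
    = 0.30144 × 0.24377 = 0.07348 m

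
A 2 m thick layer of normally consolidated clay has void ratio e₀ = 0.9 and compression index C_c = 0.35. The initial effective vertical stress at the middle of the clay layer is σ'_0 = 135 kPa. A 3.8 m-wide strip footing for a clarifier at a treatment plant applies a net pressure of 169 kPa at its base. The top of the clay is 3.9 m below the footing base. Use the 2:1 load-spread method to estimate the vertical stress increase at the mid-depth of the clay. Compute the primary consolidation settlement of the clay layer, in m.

Mid-depth of clay below the footing base: z = 3.9 + 2/2 = 4.9 m.
Stress increase at mid-clay by the 2:1 spreading method:
Δσ = qB/(B+z) = 169×3.8/(3.8+4.9) = 73.816 kPa
Final effective stress: σ'_f = σ'_0 + Δσ = 135 + 73.816 = 208.82 kPa.
Normally consolidated clay, so the full stress increment lies on the virgin compression line:
S_c = C_c·H/(1+e₀)·log₁₀(σ'_f/σ'_0) = 0.35×2/(1+0.9)×log₁₀(208.82/135)
    = 0.36842 × 0.18944 = 0.06979 m

S_c ≈ 0.0698 m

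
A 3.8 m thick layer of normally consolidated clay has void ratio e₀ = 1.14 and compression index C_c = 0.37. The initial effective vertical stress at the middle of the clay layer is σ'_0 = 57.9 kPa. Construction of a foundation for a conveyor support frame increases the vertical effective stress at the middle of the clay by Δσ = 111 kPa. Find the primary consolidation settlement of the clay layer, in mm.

S_c ≈ 305 mm

Final effective stress: σ'_f = σ'_0 + Δσ = 57.9 + 111 = 168.9 kPa.
Normally consolidated clay, so the full stress increment lies on the virgin compression line:
S_c = C_c·H/(1+e₀)·log₁₀(σ'_f/σ'_0) = 0.37×3.8/(1+1.14)×log₁₀(168.9/57.9)
    = 0.65701 × 0.46495 = 0.3055 m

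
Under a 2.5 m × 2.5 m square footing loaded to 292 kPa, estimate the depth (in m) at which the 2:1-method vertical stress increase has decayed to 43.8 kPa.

z ≈ 3.95 m

2:1 spreading — at depth z the loaded area has grown by z in each plan dimension:
qB²/(B+z)² = Δσ_z ⇒ z = B(√(q/Δσ_z) − 1) = 2.5×(√(292/43.8) − 1) = 3.955 m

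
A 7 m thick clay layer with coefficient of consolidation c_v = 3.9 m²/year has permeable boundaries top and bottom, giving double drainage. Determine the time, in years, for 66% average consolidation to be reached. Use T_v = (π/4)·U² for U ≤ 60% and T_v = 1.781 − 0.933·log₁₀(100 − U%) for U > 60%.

Drainage path length: H_d = H/2 = 3.5 m (double drainage).
U > 60%: T_v = 1.781 − 0.933·log₁₀(100 − 66) = 0.35213.
t = T_v·H_d²/c_v = 0.35213×3.5²/3.9 = 1.106 years.

t ≈ 1.11 years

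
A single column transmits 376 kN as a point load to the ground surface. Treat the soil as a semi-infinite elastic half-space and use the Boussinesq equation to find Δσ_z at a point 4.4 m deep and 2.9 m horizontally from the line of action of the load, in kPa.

Boussinesq vertical stress below a point load on an elastic half-space:
Δσ_z = 3P/(2πz²) · [1 + (r/z)²]^(−5/2)
r/z = 2.9/4.4 = 0.65909; [1+(r/z)²]^(−5/2) = 0.40581.
Δσ_z = 3×376/(2π×4.4²) × 0.40581 = 9.2731 × 0.40581 = 3.763 kPa

Δσ_z ≈ 3.76 kPa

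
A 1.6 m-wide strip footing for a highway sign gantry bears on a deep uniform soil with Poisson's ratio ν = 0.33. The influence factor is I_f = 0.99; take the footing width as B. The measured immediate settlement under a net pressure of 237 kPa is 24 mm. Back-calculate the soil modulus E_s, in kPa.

S_e = q·B·(1−ν²)/E_s · I_f  ⇒  E_s = q·B·(1−ν²)·I_f / S_e.
E_s = 237 × 1.6 × 0.8911 × 0.99 / 0.024 = 13940 kPa

E_s ≈ 13900 kPa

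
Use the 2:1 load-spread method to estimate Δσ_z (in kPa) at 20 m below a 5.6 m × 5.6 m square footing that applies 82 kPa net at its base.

Δσ_z ≈ 3.92 kPa

By the 2:1 method the load spreads at 1 horizontal : 2 vertical, so at depth z the loaded area has grown by z in each plan dimension:
Δσ = qBL/((B+z)(L+z)) = 82×5.6×5.6/((5.6+20)(5.6+20)) = 3.9238 kPa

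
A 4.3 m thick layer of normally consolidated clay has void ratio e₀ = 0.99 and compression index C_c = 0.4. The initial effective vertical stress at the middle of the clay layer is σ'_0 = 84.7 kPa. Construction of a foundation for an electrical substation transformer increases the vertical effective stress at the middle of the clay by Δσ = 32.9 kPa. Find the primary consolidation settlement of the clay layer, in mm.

Final effective stress: σ'_f = σ'_0 + Δσ = 84.7 + 32.9 = 117.6 kPa.
Normally consolidated clay, so the full stress increment lies on the virgin compression line:
S_c = C_c·H/(1+e₀)·log₁₀(σ'_f/σ'_0) = 0.4×4.3/(1+0.99)×log₁₀(117.6/84.7)
    = 0.86432 × 0.14252 = 0.1232 m

S_c ≈ 123 mm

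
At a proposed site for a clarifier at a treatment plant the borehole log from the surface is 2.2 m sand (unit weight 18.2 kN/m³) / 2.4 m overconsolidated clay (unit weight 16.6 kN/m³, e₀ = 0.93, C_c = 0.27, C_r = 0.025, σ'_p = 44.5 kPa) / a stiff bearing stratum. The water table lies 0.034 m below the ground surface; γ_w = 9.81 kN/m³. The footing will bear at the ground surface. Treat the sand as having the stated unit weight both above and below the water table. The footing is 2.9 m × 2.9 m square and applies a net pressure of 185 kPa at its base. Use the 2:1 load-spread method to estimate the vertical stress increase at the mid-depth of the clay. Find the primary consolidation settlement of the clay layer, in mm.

S_c ≈ 64.6 mm

Mid-depth of clay below the ground surface: z = 2.2 + 2.4/2 = 3.4 m.
Total vertical stress at mid-clay: σ_v = 18.2×2.2 + 16.6×1.2 = 59.96 kPa.
Pore pressure: u = 9.81×(3.4 − 0.034) = 33.02 kPa.
Initial effective stress: σ'_0 = σ_v − u = 59.96 − 33.02 = 26.94 kPa.
Stress increase at mid-clay by the 2:1 spreading method:
Δσ = qBL/((B+z)(L+z)) = 185×2.9×2.9/((2.9+3.4)(2.9+3.4)) = 39.2 kPa
Final effective stress: σ'_f = 26.94 + 39.2 = 66.14 kPa.
σ'_f = 66.14 > σ'_p = 44.5 kPa, so the stress path crosses the preconsolidation pressure — recompression up to σ'_p, then virgin compression beyond:
S_c = H/(1+e₀)·[C_r·log₁₀(σ'_p/σ'_0) + C_c·log₁₀(σ'_f/σ'_p)]
    = 2.4/1.93 × [0.025×log₁₀(44.5/26.94) + 0.27×log₁₀(66.14/44.5)]
    = 1.2435 × [0.0054491 + 0.046468] = 0.06456 m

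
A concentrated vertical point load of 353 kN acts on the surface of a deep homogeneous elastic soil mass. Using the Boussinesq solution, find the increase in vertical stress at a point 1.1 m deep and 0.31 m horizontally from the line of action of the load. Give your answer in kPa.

Boussinesq vertical stress below a point load on an elastic half-space:
Δσ_z = 3P/(2πz²) · [1 + (r/z)²]^(−5/2)
r/z = 0.31/1.1 = 0.28182; [1+(r/z)²]^(−5/2) = 0.82608.
Δσ_z = 3×353/(2π×1.1²) × 0.82608 = 139.29 × 0.82608 = 115.1 kPa

Δσ_z ≈ 115 kPa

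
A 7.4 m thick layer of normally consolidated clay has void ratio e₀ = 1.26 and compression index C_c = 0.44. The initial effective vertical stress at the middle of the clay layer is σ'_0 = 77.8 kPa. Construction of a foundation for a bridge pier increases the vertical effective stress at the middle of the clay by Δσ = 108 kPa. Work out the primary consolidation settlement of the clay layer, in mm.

S_c ≈ 545 mm

Final effective stress: σ'_f = σ'_0 + Δσ = 77.8 + 108 = 185.8 kPa.
Normally consolidated clay, so the full stress increment lies on the virgin compression line:
S_c = C_c·H/(1+e₀)·log₁₀(σ'_f/σ'_0) = 0.44×7.4/(1+1.26)×log₁₀(185.8/77.8)
    = 1.4407 × 0.37807 = 0.5447 m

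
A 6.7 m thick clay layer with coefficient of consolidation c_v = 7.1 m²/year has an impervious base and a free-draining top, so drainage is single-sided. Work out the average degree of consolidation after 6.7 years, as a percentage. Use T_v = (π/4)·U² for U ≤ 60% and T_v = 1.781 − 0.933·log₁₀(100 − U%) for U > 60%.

U ≈ 94.1 %

Drainage path length: H_d = H = 6.7 m (single drainage).
T_v = c_v·t/H_d² = 7.1×6.7/6.7² = 1.0597.
T_v = 1.0597 corresponds to the U > 60% branch:
U = 1 − 10^((1.781 − T_v)/0.933)/100 = 0.9407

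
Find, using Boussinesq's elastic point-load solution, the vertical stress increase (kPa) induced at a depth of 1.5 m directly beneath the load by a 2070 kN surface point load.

Boussinesq vertical stress below a point load on an elastic half-space:
Δσ_z = 3P/(2πz²) · [1 + (r/z)²]^(−5/2)
r/z = 0/1.5 = 0; [1+(r/z)²]^(−5/2) = 1.
Δσ_z = 3×2070/(2π×1.5²) × 1 = 439.27 × 1 = 439.3 kPa

Δσ_z ≈ 439 kPa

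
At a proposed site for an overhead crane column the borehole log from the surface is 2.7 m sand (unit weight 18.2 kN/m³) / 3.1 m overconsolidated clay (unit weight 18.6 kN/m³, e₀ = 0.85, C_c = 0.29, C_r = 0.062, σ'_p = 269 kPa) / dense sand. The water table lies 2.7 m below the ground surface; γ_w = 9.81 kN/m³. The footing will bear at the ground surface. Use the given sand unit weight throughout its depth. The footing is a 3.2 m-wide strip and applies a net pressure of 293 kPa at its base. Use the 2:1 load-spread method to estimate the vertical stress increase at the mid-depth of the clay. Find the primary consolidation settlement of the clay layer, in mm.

S_c ≈ 49.6 mm

Mid-depth of clay below the ground surface: z = 2.7 + 3.1/2 = 4.25 m.
Total vertical stress at mid-clay: σ_v = 18.2×2.7 + 18.6×1.55 = 77.97 kPa.
Pore pressure: u = 9.81×(4.25 − 2.7) = 15.206 kPa.
Initial effective stress: σ'_0 = σ_v − u = 77.97 − 15.206 = 62.764 kPa.
Stress increase at mid-clay by the 2:1 spreading method:
Δσ = qB/(B+z) = 293×3.2/(3.2+4.25) = 125.85 kPa
Final effective stress: σ'_f = 62.764 + 125.85 = 188.61 kPa.
σ'_f = 188.61 ≤ σ'_p = 269 kPa, so the clay remains overconsolidated and only the recompression index applies:
S_c = C_r·H/(1+e₀)·log₁₀(σ'_f/σ'_0) = 0.062×3.1/1.85×log₁₀(188.61/62.764)
    = 0.10389 × 0.47785 = 0.04965 m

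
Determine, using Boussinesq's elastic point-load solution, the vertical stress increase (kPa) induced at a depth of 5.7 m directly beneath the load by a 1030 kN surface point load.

Boussinesq vertical stress below a point load on an elastic half-space:
Δσ_z = 3P/(2πz²) · [1 + (r/z)²]^(−5/2)
r/z = 0/5.7 = 0; [1+(r/z)²]^(−5/2) = 1.
Δσ_z = 3×1030/(2π×5.7²) × 1 = 15.137 × 1 = 15.14 kPa

Δσ_z ≈ 15.1 kPa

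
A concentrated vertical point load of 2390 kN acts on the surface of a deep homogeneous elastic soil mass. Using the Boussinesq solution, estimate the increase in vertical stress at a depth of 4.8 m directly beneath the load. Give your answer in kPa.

Boussinesq vertical stress below a point load on an elastic half-space:
Δσ_z = 3P/(2πz²) · [1 + (r/z)²]^(−5/2)
r/z = 0/4.8 = 0; [1+(r/z)²]^(−5/2) = 1.
Δσ_z = 3×2390/(2π×4.8²) × 1 = 49.529 × 1 = 49.53 kPa

Δσ_z ≈ 49.5 kPa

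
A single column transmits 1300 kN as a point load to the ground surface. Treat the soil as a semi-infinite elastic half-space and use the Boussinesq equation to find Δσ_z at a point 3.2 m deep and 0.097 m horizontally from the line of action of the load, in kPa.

Boussinesq vertical stress below a point load on an elastic half-space:
Δσ_z = 3P/(2πz²) · [1 + (r/z)²]^(−5/2)
r/z = 0.097/3.2 = 0.030312; [1+(r/z)²]^(−5/2) = 0.99771.
Δσ_z = 3×1300/(2π×3.2²) × 0.99771 = 60.616 × 0.99771 = 60.48 kPa

Δσ_z ≈ 60.5 kPa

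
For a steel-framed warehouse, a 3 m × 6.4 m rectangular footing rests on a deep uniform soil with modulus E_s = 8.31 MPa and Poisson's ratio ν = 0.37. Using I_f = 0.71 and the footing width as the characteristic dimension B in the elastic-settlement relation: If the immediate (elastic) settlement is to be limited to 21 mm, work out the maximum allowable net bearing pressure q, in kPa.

E_s = 8.31 MPa = 8310 kPa.
S_e = q·B·(1−ν²)/E_s · I_f  ⇒  q = S_e·E_s / (B·(1−ν²)·I_f).
q = 0.021 × 8310 / (3 × 0.8631 × 0.71) = 94.92 kPa

q ≈ 94.9 kPa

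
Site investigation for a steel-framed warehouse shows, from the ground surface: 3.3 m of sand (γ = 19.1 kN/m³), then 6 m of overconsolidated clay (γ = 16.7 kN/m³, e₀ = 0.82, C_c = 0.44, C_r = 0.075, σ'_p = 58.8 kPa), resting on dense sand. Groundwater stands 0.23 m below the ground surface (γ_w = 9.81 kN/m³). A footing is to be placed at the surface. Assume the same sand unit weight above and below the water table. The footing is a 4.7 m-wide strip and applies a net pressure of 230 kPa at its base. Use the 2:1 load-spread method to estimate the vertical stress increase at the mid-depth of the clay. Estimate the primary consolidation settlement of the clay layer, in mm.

Mid-depth of clay below the ground surface: z = 3.3 + 6/2 = 6.3 m.
Total vertical stress at mid-clay: σ_v = 19.1×3.3 + 16.7×3 = 113.13 kPa.
Pore pressure: u = 9.81×(6.3 − 0.23) = 59.547 kPa.
Initial effective stress: σ'_0 = σ_v − u = 113.13 − 59.547 = 53.583 kPa.
Stress increase at mid-clay by the 2:1 spreading method:
Δσ = qB/(B+z) = 230×4.7/(4.7+6.3) = 98.273 kPa
Final effective stress: σ'_f = 53.583 + 98.273 = 151.86 kPa.
σ'_f = 151.86 > σ'_p = 58.8 kPa, so the stress path crosses the preconsolidation pressure — recompression up to σ'_p, then virgin compression beyond:
S_c = H/(1+e₀)·[C_r·log₁₀(σ'_p/σ'_0) + C_c·log₁₀(σ'_f/σ'_p)]
    = 6/1.82 × [0.075×log₁₀(58.8/53.583) + 0.44×log₁₀(151.86/58.8)]
    = 3.2967 × [0.0030263 + 0.18131] = 0.6077 m

S_c ≈ 608 mm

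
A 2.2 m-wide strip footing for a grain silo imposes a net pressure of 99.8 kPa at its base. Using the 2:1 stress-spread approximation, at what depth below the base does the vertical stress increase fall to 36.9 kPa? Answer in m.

z ≈ 3.75 m

2:1 spreading — at depth z the loaded area has grown by z in each plan dimension:
qB/(B+z) = Δσ_z ⇒ z = qB/Δσ_z − B = 99.8×2.2/36.9 − 2.2 = 3.75 m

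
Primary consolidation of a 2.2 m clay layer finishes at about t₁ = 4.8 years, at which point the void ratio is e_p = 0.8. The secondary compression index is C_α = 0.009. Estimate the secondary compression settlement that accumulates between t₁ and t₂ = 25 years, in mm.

S_s ≈ 7.88 mm

Secondary compression: S_s = C_α·H/(1+e_p)·log₁₀(t₂/t₁)
S_s = 0.009×2.2/(1+0.8)×log₁₀(25/4.8)
    = 0.011 × 0.7167 = 0.007884 m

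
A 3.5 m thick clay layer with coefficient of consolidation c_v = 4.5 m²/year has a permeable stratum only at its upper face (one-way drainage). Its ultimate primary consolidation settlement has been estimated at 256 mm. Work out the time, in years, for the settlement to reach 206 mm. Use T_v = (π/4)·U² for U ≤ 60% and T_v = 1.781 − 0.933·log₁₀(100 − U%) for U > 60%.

t ≈ 1.57 years

Drainage path length: H_d = H = 3.5 m (single drainage).
U = S(t)/S_ult = 206/256 = 0.8047.
U > 60%: T_v = 1.781 − 0.933·log₁₀(100 − 80.469) = 0.57675.
t = T_v·H_d²/c_v = 0.57675×3.5²/4.5 = 1.57 years.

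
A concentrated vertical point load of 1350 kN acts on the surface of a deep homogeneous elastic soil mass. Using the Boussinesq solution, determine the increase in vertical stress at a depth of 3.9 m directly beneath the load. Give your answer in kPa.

Boussinesq vertical stress below a point load on an elastic half-space:
Δσ_z = 3P/(2πz²) · [1 + (r/z)²]^(−5/2)
r/z = 0/3.9 = 0; [1+(r/z)²]^(−5/2) = 1.
Δσ_z = 3×1350/(2π×3.9²) × 1 = 42.379 × 1 = 42.38 kPa

Δσ_z ≈ 42.4 kPa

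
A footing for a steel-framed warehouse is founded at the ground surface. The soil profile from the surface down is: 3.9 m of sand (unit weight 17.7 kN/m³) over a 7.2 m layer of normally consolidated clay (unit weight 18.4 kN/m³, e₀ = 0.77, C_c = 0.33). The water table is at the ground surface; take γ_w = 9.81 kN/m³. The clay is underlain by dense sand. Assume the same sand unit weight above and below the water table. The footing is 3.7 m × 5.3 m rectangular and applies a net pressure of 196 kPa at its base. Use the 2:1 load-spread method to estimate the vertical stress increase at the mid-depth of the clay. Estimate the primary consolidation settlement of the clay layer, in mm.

S_c ≈ 210 mm

Mid-depth of clay below the ground surface: z = 3.9 + 7.2/2 = 7.5 m.
Total vertical stress at mid-clay: σ_v = 17.7×3.9 + 18.4×3.6 = 135.27 kPa.
Pore pressure: u = 9.81×(7.5 − 0) = 73.575 kPa.
Initial effective stress: σ'_0 = σ_v − u = 135.27 − 73.575 = 61.695 kPa.
Stress increase at mid-clay by the 2:1 spreading method:
Δσ = qBL/((B+z)(L+z)) = 196×3.7×5.3/((3.7+7.5)(5.3+7.5)) = 26.811 kPa
Final effective stress: σ'_f = σ'_0 + Δσ = 61.695 + 26.811 = 88.506 kPa.
Normally consolidated clay, so the full stress increment lies on the virgin compression line:
S_c = C_c·H/(1+e₀)·log₁₀(σ'_f/σ'_0) = 0.33×7.2/(1+0.77)×log₁₀(88.506/61.695)
    = 1.3424 × 0.15672 = 0.2104 m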